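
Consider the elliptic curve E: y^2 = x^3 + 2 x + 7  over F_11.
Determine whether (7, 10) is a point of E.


Check whether y^2 = x^3 + 2 x + 7 (mod 11) for (x, y) = (7, 10).
LHS: y^2 = 10^2 mod 11 = 1
RHS: x^3 + 2 x + 7 = 7^3 + 2*7 + 7 mod 11 = 1
LHS = RHS

Yes, on the curve


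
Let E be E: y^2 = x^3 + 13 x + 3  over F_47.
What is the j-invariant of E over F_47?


Delta = -16(4 a^3 + 27 b^2) mod 47 = 29
-1728 * (4 a)^3 = -1728 * (4*13)^3 mod 47 = 12
j = 12 * 29^(-1) mod 47 = 15

j = 15 (mod 47)


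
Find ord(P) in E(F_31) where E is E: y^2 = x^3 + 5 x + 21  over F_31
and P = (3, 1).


Compute successive multiples of P until we hit O:
  1P = (3, 1)
  2P = (2, 15)
  3P = (5, 27)
  4P = (6, 22)
  5P = (9, 19)
  6P = (28, 17)
  7P = (14, 18)
  8P = (21, 5)
  ... (continuing to 22P)
  22P = O

ord(P) = 22


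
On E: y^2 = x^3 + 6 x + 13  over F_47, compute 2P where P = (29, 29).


Doubling: s = (3 x1^2 + a) / (2 y1)
s = (3*29^2 + 6) / (2*29) mod 47 = 12
x3 = s^2 - 2 x1 mod 47 = 12^2 - 2*29 = 39
y3 = s (x1 - x3) - y1 mod 47 = 12 * (29 - 39) - 29 = 39

2P = (39, 39)


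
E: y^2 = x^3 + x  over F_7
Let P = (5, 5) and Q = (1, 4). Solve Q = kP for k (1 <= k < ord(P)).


Enumerate multiples of P until we hit Q = (1, 4):
  1P = (5, 5)
  2P = (1, 3)
  3P = (3, 3)
  4P = (0, 0)
  5P = (3, 4)
  6P = (1, 4)
Match found at i = 6.

k = 6


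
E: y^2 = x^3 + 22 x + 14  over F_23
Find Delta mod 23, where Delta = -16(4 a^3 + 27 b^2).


4 a^3 + 27 b^2 = 4*22^3 + 27*14^2 = 42592 + 5292 = 47884
Delta = -16 * (47884) = -766144
Delta mod 23 = 9

Delta = 9 (mod 23)


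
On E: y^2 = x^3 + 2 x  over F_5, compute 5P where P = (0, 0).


k = 5 = 101_2 (binary, LSB first: 101)
Double-and-add from P = (0, 0):
  bit 0 = 1: acc = O + (0, 0) = (0, 0)
  bit 1 = 0: acc unchanged = (0, 0)
  bit 2 = 1: acc = (0, 0) + O = (0, 0)

5P = (0, 0)


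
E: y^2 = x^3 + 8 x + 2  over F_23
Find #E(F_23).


For each x in F_23, count y with y^2 = x^3 + 8 x + 2 mod 23:
  x = 0: RHS = 2, y in [5, 18]  -> 2 point(s)
  x = 2: RHS = 3, y in [7, 16]  -> 2 point(s)
  x = 4: RHS = 6, y in [11, 12]  -> 2 point(s)
  x = 5: RHS = 6, y in [11, 12]  -> 2 point(s)
  x = 6: RHS = 13, y in [6, 17]  -> 2 point(s)
  x = 8: RHS = 3, y in [7, 16]  -> 2 point(s)
  x = 10: RHS = 1, y in [1, 22]  -> 2 point(s)
  x = 11: RHS = 18, y in [8, 15]  -> 2 point(s)
  x = 12: RHS = 9, y in [3, 20]  -> 2 point(s)
  x = 13: RHS = 3, y in [7, 16]  -> 2 point(s)
  x = 14: RHS = 6, y in [11, 12]  -> 2 point(s)
  x = 15: RHS = 1, y in [1, 22]  -> 2 point(s)
  x = 21: RHS = 1, y in [1, 22]  -> 2 point(s)
  x = 22: RHS = 16, y in [4, 19]  -> 2 point(s)
Affine points: 28. Add the point at infinity: total = 29.

#E(F_23) = 29


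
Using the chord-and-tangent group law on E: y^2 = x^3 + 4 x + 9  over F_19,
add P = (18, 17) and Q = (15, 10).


P != Q, so use the chord formula.
s = (y2 - y1) / (x2 - x1) = (12) / (16) mod 19 = 15
x3 = s^2 - x1 - x2 mod 19 = 15^2 - 18 - 15 = 2
y3 = s (x1 - x3) - y1 mod 19 = 15 * (18 - 2) - 17 = 14

P + Q = (2, 14)


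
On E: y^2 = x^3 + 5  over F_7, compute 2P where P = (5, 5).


k = 2 = 10_2 (binary, LSB first: 01)
Double-and-add from P = (5, 5):
  bit 0 = 0: acc unchanged = O
  bit 1 = 1: acc = O + (6, 5) = (6, 5)

2P = (6, 5)


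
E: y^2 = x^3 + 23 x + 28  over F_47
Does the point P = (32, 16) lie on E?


Check whether y^2 = x^3 + 23 x + 28 (mod 47) for (x, y) = (32, 16).
LHS: y^2 = 16^2 mod 47 = 21
RHS: x^3 + 23 x + 28 = 32^3 + 23*32 + 28 mod 47 = 21
LHS = RHS

Yes, on the curve


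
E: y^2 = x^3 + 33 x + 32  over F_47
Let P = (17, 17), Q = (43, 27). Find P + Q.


P != Q, so use the chord formula.
s = (y2 - y1) / (x2 - x1) = (10) / (26) mod 47 = 4
x3 = s^2 - x1 - x2 mod 47 = 4^2 - 17 - 43 = 3
y3 = s (x1 - x3) - y1 mod 47 = 4 * (17 - 3) - 17 = 39

P + Q = (3, 39)


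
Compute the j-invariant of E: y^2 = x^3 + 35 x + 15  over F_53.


Delta = -16(4 a^3 + 27 b^2) mod 53 = 24
-1728 * (4 a)^3 = -1728 * (4*35)^3 mod 53 = 15
j = 15 * 24^(-1) mod 53 = 47

j = 47 (mod 53)


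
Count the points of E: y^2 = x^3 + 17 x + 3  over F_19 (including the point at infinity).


For each x in F_19, count y with y^2 = x^3 + 17 x + 3 mod 19:
  x = 2: RHS = 7, y in [8, 11]  -> 2 point(s)
  x = 3: RHS = 5, y in [9, 10]  -> 2 point(s)
  x = 5: RHS = 4, y in [2, 17]  -> 2 point(s)
  x = 6: RHS = 17, y in [6, 13]  -> 2 point(s)
  x = 7: RHS = 9, y in [3, 16]  -> 2 point(s)
  x = 8: RHS = 5, y in [9, 10]  -> 2 point(s)
  x = 9: RHS = 11, y in [7, 12]  -> 2 point(s)
  x = 11: RHS = 1, y in [1, 18]  -> 2 point(s)
  x = 12: RHS = 16, y in [4, 15]  -> 2 point(s)
  x = 15: RHS = 4, y in [2, 17]  -> 2 point(s)
  x = 16: RHS = 1, y in [1, 18]  -> 2 point(s)
  x = 18: RHS = 4, y in [2, 17]  -> 2 point(s)
Affine points: 24. Add the point at infinity: total = 25.

#E(F_19) = 25


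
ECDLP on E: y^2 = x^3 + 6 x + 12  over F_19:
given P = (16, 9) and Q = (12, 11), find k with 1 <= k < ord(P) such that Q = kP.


Enumerate multiples of P until we hit Q = (12, 11):
  1P = (16, 9)
  2P = (12, 11)
Match found at i = 2.

k = 2


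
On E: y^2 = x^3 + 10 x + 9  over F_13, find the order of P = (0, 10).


Compute successive multiples of P until we hit O:
  1P = (0, 10)
  2P = (10, 11)
  3P = (6, 5)
  4P = (3, 12)
  5P = (9, 10)
  6P = (4, 3)
  7P = (8, 4)
  8P = (8, 9)
  ... (continuing to 15P)
  15P = O

ord(P) = 15


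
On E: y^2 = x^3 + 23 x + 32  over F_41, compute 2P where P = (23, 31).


Doubling: s = (3 x1^2 + a) / (2 y1)
s = (3*23^2 + 23) / (2*31) mod 41 = 22
x3 = s^2 - 2 x1 mod 41 = 22^2 - 2*23 = 28
y3 = s (x1 - x3) - y1 mod 41 = 22 * (23 - 28) - 31 = 23

2P = (28, 23)


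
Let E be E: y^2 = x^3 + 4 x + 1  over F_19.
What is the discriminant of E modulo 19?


4 a^3 + 27 b^2 = 4*4^3 + 27*1^2 = 256 + 27 = 283
Delta = -16 * (283) = -4528
Delta mod 19 = 13

Delta = 13 (mod 19)


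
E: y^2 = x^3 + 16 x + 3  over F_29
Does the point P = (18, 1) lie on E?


Check whether y^2 = x^3 + 16 x + 3 (mod 29) for (x, y) = (18, 1).
LHS: y^2 = 1^2 mod 29 = 1
RHS: x^3 + 16 x + 3 = 18^3 + 16*18 + 3 mod 29 = 4
LHS != RHS

No, not on the curve


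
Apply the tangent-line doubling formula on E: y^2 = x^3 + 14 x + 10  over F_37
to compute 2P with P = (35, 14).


Doubling: s = (3 x1^2 + a) / (2 y1)
s = (3*35^2 + 14) / (2*14) mod 37 = 30
x3 = s^2 - 2 x1 mod 37 = 30^2 - 2*35 = 16
y3 = s (x1 - x3) - y1 mod 37 = 30 * (35 - 16) - 14 = 1

2P = (16, 1)


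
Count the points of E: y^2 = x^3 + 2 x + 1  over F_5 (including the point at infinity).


For each x in F_5, count y with y^2 = x^3 + 2 x + 1 mod 5:
  x = 0: RHS = 1, y in [1, 4]  -> 2 point(s)
  x = 1: RHS = 4, y in [2, 3]  -> 2 point(s)
  x = 3: RHS = 4, y in [2, 3]  -> 2 point(s)
Affine points: 6. Add the point at infinity: total = 7.

#E(F_5) = 7


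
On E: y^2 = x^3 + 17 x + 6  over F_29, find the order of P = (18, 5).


Compute successive multiples of P until we hit O:
  1P = (18, 5)
  2P = (16, 13)
  3P = (11, 25)
  4P = (20, 9)
  5P = (24, 12)
  6P = (23, 23)
  7P = (23, 6)
  8P = (24, 17)
  ... (continuing to 13P)
  13P = O

ord(P) = 13


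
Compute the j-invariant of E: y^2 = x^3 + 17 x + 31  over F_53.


Delta = -16(4 a^3 + 27 b^2) mod 53 = 14
-1728 * (4 a)^3 = -1728 * (4*17)^3 mod 53 = 14
j = 14 * 14^(-1) mod 53 = 1

j = 1 (mod 53)


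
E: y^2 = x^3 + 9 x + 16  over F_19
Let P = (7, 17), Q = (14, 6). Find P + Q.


P != Q, so use the chord formula.
s = (y2 - y1) / (x2 - x1) = (8) / (7) mod 19 = 12
x3 = s^2 - x1 - x2 mod 19 = 12^2 - 7 - 14 = 9
y3 = s (x1 - x3) - y1 mod 19 = 12 * (7 - 9) - 17 = 16

P + Q = (9, 16)


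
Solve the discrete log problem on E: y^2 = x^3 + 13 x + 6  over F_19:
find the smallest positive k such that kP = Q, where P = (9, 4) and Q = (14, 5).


Enumerate multiples of P until we hit Q = (14, 5):
  1P = (9, 4)
  2P = (18, 12)
  3P = (1, 1)
  4P = (13, 4)
  5P = (16, 15)
  6P = (5, 5)
  7P = (11, 6)
  8P = (0, 5)
  9P = (14, 5)
Match found at i = 9.

k = 9


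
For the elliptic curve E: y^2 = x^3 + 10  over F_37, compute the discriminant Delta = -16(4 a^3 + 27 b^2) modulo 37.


4 a^3 + 27 b^2 = 4*0^3 + 27*10^2 = 0 + 2700 = 2700
Delta = -16 * (2700) = -43200
Delta mod 37 = 16

Delta = 16 (mod 37)


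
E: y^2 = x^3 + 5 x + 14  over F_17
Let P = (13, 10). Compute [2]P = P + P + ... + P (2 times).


k = 2 = 10_2 (binary, LSB first: 01)
Double-and-add from P = (13, 10):
  bit 0 = 0: acc unchanged = O
  bit 1 = 1: acc = O + (16, 5) = (16, 5)

2P = (16, 5)


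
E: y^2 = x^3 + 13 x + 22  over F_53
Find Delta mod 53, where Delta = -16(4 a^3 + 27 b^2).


4 a^3 + 27 b^2 = 4*13^3 + 27*22^2 = 8788 + 13068 = 21856
Delta = -16 * (21856) = -349696
Delta mod 53 = 51

Delta = 51 (mod 53)


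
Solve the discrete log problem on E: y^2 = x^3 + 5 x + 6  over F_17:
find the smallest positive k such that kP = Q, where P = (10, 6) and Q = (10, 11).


Enumerate multiples of P until we hit Q = (10, 11):
  1P = (10, 6)
  2P = (12, 14)
  3P = (11, 7)
  4P = (14, 7)
  5P = (9, 7)
  6P = (16, 0)
  7P = (9, 10)
  8P = (14, 10)
  9P = (11, 10)
  10P = (12, 3)
  11P = (10, 11)
Match found at i = 11.

k = 11


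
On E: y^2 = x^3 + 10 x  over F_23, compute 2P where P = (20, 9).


k = 2 = 10_2 (binary, LSB first: 01)
Double-and-add from P = (20, 9):
  bit 0 = 0: acc unchanged = O
  bit 1 = 1: acc = O + (12, 10) = (12, 10)

2P = (12, 10)


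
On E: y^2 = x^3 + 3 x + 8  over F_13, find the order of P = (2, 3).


Compute successive multiples of P until we hit O:
  1P = (2, 3)
  2P = (12, 11)
  3P = (9, 7)
  4P = (1, 5)
  5P = (1, 8)
  6P = (9, 6)
  7P = (12, 2)
  8P = (2, 10)
  ... (continuing to 9P)
  9P = O

ord(P) = 9


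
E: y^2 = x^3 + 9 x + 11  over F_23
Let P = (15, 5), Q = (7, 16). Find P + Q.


P != Q, so use the chord formula.
s = (y2 - y1) / (x2 - x1) = (11) / (15) mod 23 = 13
x3 = s^2 - x1 - x2 mod 23 = 13^2 - 15 - 7 = 9
y3 = s (x1 - x3) - y1 mod 23 = 13 * (15 - 9) - 5 = 4

P + Q = (9, 4)


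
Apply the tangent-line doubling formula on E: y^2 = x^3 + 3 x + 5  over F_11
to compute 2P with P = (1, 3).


Doubling: s = (3 x1^2 + a) / (2 y1)
s = (3*1^2 + 3) / (2*3) mod 11 = 1
x3 = s^2 - 2 x1 mod 11 = 1^2 - 2*1 = 10
y3 = s (x1 - x3) - y1 mod 11 = 1 * (1 - 10) - 3 = 10

2P = (10, 10)


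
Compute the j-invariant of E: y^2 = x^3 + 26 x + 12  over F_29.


Delta = -16(4 a^3 + 27 b^2) mod 29 = 14
-1728 * (4 a)^3 = -1728 * (4*26)^3 mod 29 = 28
j = 28 * 14^(-1) mod 29 = 2

j = 2 (mod 29)


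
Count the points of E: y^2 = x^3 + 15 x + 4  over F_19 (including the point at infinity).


For each x in F_19, count y with y^2 = x^3 + 15 x + 4 mod 19:
  x = 0: RHS = 4, y in [2, 17]  -> 2 point(s)
  x = 1: RHS = 1, y in [1, 18]  -> 2 point(s)
  x = 2: RHS = 4, y in [2, 17]  -> 2 point(s)
  x = 3: RHS = 0, y in [0]  -> 1 point(s)
  x = 6: RHS = 6, y in [5, 14]  -> 2 point(s)
  x = 8: RHS = 9, y in [3, 16]  -> 2 point(s)
  x = 17: RHS = 4, y in [2, 17]  -> 2 point(s)
  x = 18: RHS = 7, y in [8, 11]  -> 2 point(s)
Affine points: 15. Add the point at infinity: total = 16.

#E(F_19) = 16


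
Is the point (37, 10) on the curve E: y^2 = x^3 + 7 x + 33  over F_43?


Check whether y^2 = x^3 + 7 x + 33 (mod 43) for (x, y) = (37, 10).
LHS: y^2 = 10^2 mod 43 = 14
RHS: x^3 + 7 x + 33 = 37^3 + 7*37 + 33 mod 43 = 33
LHS != RHS

No, not on the curve


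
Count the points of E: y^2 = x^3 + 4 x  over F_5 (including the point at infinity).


For each x in F_5, count y with y^2 = x^3 + 4 x + 0 mod 5:
  x = 0: RHS = 0, y in [0]  -> 1 point(s)
  x = 1: RHS = 0, y in [0]  -> 1 point(s)
  x = 2: RHS = 1, y in [1, 4]  -> 2 point(s)
  x = 3: RHS = 4, y in [2, 3]  -> 2 point(s)
  x = 4: RHS = 0, y in [0]  -> 1 point(s)
Affine points: 7. Add the point at infinity: total = 8.

#E(F_5) = 8


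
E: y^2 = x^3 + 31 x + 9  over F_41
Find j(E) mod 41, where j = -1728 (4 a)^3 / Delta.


Delta = -16(4 a^3 + 27 b^2) mod 41 = 21
-1728 * (4 a)^3 = -1728 * (4*31)^3 mod 41 = 35
j = 35 * 21^(-1) mod 41 = 29

j = 29 (mod 41)


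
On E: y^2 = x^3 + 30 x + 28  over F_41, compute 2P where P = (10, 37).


Doubling: s = (3 x1^2 + a) / (2 y1)
s = (3*10^2 + 30) / (2*37) mod 41 = 10
x3 = s^2 - 2 x1 mod 41 = 10^2 - 2*10 = 39
y3 = s (x1 - x3) - y1 mod 41 = 10 * (10 - 39) - 37 = 1

2P = (39, 1)


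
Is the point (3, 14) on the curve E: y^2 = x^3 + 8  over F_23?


Check whether y^2 = x^3 + 0 x + 8 (mod 23) for (x, y) = (3, 14).
LHS: y^2 = 14^2 mod 23 = 12
RHS: x^3 + 0 x + 8 = 3^3 + 0*3 + 8 mod 23 = 12
LHS = RHS

Yes, on the curve


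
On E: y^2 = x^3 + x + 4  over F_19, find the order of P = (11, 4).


Compute successive multiples of P until we hit O:
  1P = (11, 4)
  2P = (1, 14)
  3P = (8, 12)
  4P = (5, 18)
  5P = (0, 2)
  6P = (14, 11)
  7P = (10, 11)
  8P = (9, 1)
  ... (continuing to 19P)
  19P = O

ord(P) = 19


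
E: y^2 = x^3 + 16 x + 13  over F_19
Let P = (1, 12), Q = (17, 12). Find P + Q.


P != Q, so use the chord formula.
s = (y2 - y1) / (x2 - x1) = (0) / (16) mod 19 = 0
x3 = s^2 - x1 - x2 mod 19 = 0^2 - 1 - 17 = 1
y3 = s (x1 - x3) - y1 mod 19 = 0 * (1 - 1) - 12 = 7

P + Q = (1, 7)


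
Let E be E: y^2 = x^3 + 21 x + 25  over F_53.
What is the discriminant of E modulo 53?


4 a^3 + 27 b^2 = 4*21^3 + 27*25^2 = 37044 + 16875 = 53919
Delta = -16 * (53919) = -862704
Delta mod 53 = 30

Delta = 30 (mod 53)


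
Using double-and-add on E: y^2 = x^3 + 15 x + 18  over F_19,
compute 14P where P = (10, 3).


k = 14 = 1110_2 (binary, LSB first: 0111)
Double-and-add from P = (10, 3):
  bit 0 = 0: acc unchanged = O
  bit 1 = 1: acc = O + (5, 3) = (5, 3)
  bit 2 = 1: acc = (5, 3) + (6, 1) = (12, 11)
  bit 3 = 1: acc = (12, 11) + (13, 15) = (10, 16)

14P = (10, 16)


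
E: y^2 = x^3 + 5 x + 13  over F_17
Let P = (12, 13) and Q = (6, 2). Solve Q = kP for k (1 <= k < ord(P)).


Enumerate multiples of P until we hit Q = (6, 2):
  1P = (12, 13)
  2P = (8, 15)
  3P = (10, 3)
  4P = (3, 15)
  5P = (1, 11)
  6P = (6, 2)
Match found at i = 6.

k = 6


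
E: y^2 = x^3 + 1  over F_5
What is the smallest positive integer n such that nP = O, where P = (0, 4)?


Compute successive multiples of P until we hit O:
  1P = (0, 4)
  2P = (0, 1)
  3P = O

ord(P) = 3


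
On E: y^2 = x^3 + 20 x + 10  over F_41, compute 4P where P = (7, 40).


k = 4 = 100_2 (binary, LSB first: 001)
Double-and-add from P = (7, 40):
  bit 0 = 0: acc unchanged = O
  bit 1 = 0: acc unchanged = O
  bit 2 = 1: acc = O + (23, 3) = (23, 3)

4P = (23, 3)


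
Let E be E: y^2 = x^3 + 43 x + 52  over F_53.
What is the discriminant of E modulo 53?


4 a^3 + 27 b^2 = 4*43^3 + 27*52^2 = 318028 + 73008 = 391036
Delta = -16 * (391036) = -6256576
Delta mod 53 = 21

Delta = 21 (mod 53)


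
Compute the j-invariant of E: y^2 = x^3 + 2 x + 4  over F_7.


Delta = -16(4 a^3 + 27 b^2) mod 7 = 3
-1728 * (4 a)^3 = -1728 * (4*2)^3 mod 7 = 1
j = 1 * 3^(-1) mod 7 = 5

j = 5 (mod 7)


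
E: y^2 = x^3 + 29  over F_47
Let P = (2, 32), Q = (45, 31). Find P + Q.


P != Q, so use the chord formula.
s = (y2 - y1) / (x2 - x1) = (46) / (43) mod 47 = 12
x3 = s^2 - x1 - x2 mod 47 = 12^2 - 2 - 45 = 3
y3 = s (x1 - x3) - y1 mod 47 = 12 * (2 - 3) - 32 = 3

P + Q = (3, 3)


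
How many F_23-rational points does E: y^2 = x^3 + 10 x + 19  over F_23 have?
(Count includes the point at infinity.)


For each x in F_23, count y with y^2 = x^3 + 10 x + 19 mod 23:
  x = 2: RHS = 1, y in [1, 22]  -> 2 point(s)
  x = 4: RHS = 8, y in [10, 13]  -> 2 point(s)
  x = 7: RHS = 18, y in [8, 15]  -> 2 point(s)
  x = 8: RHS = 13, y in [6, 17]  -> 2 point(s)
  x = 12: RHS = 4, y in [2, 21]  -> 2 point(s)
  x = 13: RHS = 0, y in [0]  -> 1 point(s)
  x = 15: RHS = 2, y in [5, 18]  -> 2 point(s)
  x = 20: RHS = 8, y in [10, 13]  -> 2 point(s)
  x = 22: RHS = 8, y in [10, 13]  -> 2 point(s)
Affine points: 17. Add the point at infinity: total = 18.

#E(F_23) = 18


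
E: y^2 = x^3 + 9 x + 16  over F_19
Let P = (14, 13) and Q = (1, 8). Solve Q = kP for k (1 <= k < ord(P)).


Enumerate multiples of P until we hit Q = (1, 8):
  1P = (14, 13)
  2P = (2, 17)
  3P = (1, 8)
Match found at i = 3.

k = 3


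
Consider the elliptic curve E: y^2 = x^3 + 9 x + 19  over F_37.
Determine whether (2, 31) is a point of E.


Check whether y^2 = x^3 + 9 x + 19 (mod 37) for (x, y) = (2, 31).
LHS: y^2 = 31^2 mod 37 = 36
RHS: x^3 + 9 x + 19 = 2^3 + 9*2 + 19 mod 37 = 8
LHS != RHS

No, not on the curve


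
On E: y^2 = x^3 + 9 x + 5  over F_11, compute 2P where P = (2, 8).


Doubling: s = (3 x1^2 + a) / (2 y1)
s = (3*2^2 + 9) / (2*8) mod 11 = 2
x3 = s^2 - 2 x1 mod 11 = 2^2 - 2*2 = 0
y3 = s (x1 - x3) - y1 mod 11 = 2 * (2 - 0) - 8 = 7

2P = (0, 7)


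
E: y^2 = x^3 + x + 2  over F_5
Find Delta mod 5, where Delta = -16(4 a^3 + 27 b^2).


4 a^3 + 27 b^2 = 4*1^3 + 27*2^2 = 4 + 108 = 112
Delta = -16 * (112) = -1792
Delta mod 5 = 3

Delta = 3 (mod 5)


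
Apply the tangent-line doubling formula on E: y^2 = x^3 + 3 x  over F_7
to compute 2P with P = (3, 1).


Doubling: s = (3 x1^2 + a) / (2 y1)
s = (3*3^2 + 3) / (2*1) mod 7 = 1
x3 = s^2 - 2 x1 mod 7 = 1^2 - 2*3 = 2
y3 = s (x1 - x3) - y1 mod 7 = 1 * (3 - 2) - 1 = 0

2P = (2, 0)


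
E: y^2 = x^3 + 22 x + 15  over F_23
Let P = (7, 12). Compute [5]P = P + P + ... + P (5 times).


k = 5 = 101_2 (binary, LSB first: 101)
Double-and-add from P = (7, 12):
  bit 0 = 1: acc = O + (7, 12) = (7, 12)
  bit 1 = 0: acc unchanged = (7, 12)
  bit 2 = 1: acc = (7, 12) + (16, 22) = (16, 1)

5P = (16, 1)


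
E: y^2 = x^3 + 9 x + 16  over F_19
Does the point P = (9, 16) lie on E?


Check whether y^2 = x^3 + 9 x + 16 (mod 19) for (x, y) = (9, 16).
LHS: y^2 = 16^2 mod 19 = 9
RHS: x^3 + 9 x + 16 = 9^3 + 9*9 + 16 mod 19 = 9
LHS = RHS

Yes, on the curve


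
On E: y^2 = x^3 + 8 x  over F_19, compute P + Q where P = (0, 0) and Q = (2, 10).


P != Q, so use the chord formula.
s = (y2 - y1) / (x2 - x1) = (10) / (2) mod 19 = 5
x3 = s^2 - x1 - x2 mod 19 = 5^2 - 0 - 2 = 4
y3 = s (x1 - x3) - y1 mod 19 = 5 * (0 - 4) - 0 = 18

P + Q = (4, 18)


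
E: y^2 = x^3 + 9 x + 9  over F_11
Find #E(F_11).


For each x in F_11, count y with y^2 = x^3 + 9 x + 9 mod 11:
  x = 0: RHS = 9, y in [3, 8]  -> 2 point(s)
  x = 5: RHS = 3, y in [5, 6]  -> 2 point(s)
  x = 6: RHS = 4, y in [2, 9]  -> 2 point(s)
  x = 9: RHS = 5, y in [4, 7]  -> 2 point(s)
Affine points: 8. Add the point at infinity: total = 9.

#E(F_11) = 9


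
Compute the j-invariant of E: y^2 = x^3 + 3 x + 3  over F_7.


Delta = -16(4 a^3 + 27 b^2) mod 7 = 5
-1728 * (4 a)^3 = -1728 * (4*3)^3 mod 7 = 6
j = 6 * 5^(-1) mod 7 = 4

j = 4 (mod 7)


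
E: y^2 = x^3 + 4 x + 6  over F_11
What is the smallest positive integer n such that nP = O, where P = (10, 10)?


Compute successive multiples of P until we hit O:
  1P = (10, 10)
  2P = (6, 9)
  3P = (4, 8)
  4P = (2, 0)
  5P = (4, 3)
  6P = (6, 2)
  7P = (10, 1)
  8P = O

ord(P) = 8


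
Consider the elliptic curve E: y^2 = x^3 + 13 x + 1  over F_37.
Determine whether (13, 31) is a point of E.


Check whether y^2 = x^3 + 13 x + 1 (mod 37) for (x, y) = (13, 31).
LHS: y^2 = 31^2 mod 37 = 36
RHS: x^3 + 13 x + 1 = 13^3 + 13*13 + 1 mod 37 = 36
LHS = RHS

Yes, on the curve


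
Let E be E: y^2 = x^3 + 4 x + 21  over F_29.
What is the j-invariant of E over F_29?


Delta = -16(4 a^3 + 27 b^2) mod 29 = 11
-1728 * (4 a)^3 = -1728 * (4*4)^3 mod 29 = 26
j = 26 * 11^(-1) mod 29 = 5

j = 5 (mod 29)


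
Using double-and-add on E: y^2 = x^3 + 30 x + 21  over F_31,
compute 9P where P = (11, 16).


k = 9 = 1001_2 (binary, LSB first: 1001)
Double-and-add from P = (11, 16):
  bit 0 = 1: acc = O + (11, 16) = (11, 16)
  bit 1 = 0: acc unchanged = (11, 16)
  bit 2 = 0: acc unchanged = (11, 16)
  bit 3 = 1: acc = (11, 16) + (3, 13) = (6, 13)

9P = (6, 13)


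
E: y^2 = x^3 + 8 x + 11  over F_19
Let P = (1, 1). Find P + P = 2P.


Doubling: s = (3 x1^2 + a) / (2 y1)
s = (3*1^2 + 8) / (2*1) mod 19 = 15
x3 = s^2 - 2 x1 mod 19 = 15^2 - 2*1 = 14
y3 = s (x1 - x3) - y1 mod 19 = 15 * (1 - 14) - 1 = 13

2P = (14, 13)


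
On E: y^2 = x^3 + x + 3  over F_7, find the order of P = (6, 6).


Compute successive multiples of P until we hit O:
  1P = (6, 6)
  2P = (6, 1)
  3P = O

ord(P) = 3


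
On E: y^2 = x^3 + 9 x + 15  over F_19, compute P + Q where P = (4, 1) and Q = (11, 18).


P != Q, so use the chord formula.
s = (y2 - y1) / (x2 - x1) = (17) / (7) mod 19 = 16
x3 = s^2 - x1 - x2 mod 19 = 16^2 - 4 - 11 = 13
y3 = s (x1 - x3) - y1 mod 19 = 16 * (4 - 13) - 1 = 7

P + Q = (13, 7)


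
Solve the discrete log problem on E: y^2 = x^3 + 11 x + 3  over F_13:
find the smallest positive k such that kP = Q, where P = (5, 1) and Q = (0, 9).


Enumerate multiples of P until we hit Q = (0, 9):
  1P = (5, 1)
  2P = (6, 8)
  3P = (12, 2)
  4P = (0, 9)
Match found at i = 4.

k = 4


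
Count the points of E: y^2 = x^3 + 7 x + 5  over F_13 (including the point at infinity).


For each x in F_13, count y with y^2 = x^3 + 7 x + 5 mod 13:
  x = 1: RHS = 0, y in [0]  -> 1 point(s)
  x = 2: RHS = 1, y in [1, 12]  -> 2 point(s)
  x = 3: RHS = 1, y in [1, 12]  -> 2 point(s)
  x = 5: RHS = 9, y in [3, 10]  -> 2 point(s)
  x = 6: RHS = 3, y in [4, 9]  -> 2 point(s)
  x = 8: RHS = 1, y in [1, 12]  -> 2 point(s)
  x = 9: RHS = 4, y in [2, 11]  -> 2 point(s)
  x = 10: RHS = 9, y in [3, 10]  -> 2 point(s)
  x = 11: RHS = 9, y in [3, 10]  -> 2 point(s)
  x = 12: RHS = 10, y in [6, 7]  -> 2 point(s)
Affine points: 19. Add the point at infinity: total = 20.

#E(F_13) = 20


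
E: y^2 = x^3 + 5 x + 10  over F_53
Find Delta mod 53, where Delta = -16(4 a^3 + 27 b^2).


4 a^3 + 27 b^2 = 4*5^3 + 27*10^2 = 500 + 2700 = 3200
Delta = -16 * (3200) = -51200
Delta mod 53 = 51

Delta = 51 (mod 53)


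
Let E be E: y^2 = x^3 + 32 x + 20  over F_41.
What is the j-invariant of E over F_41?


Delta = -16(4 a^3 + 27 b^2) mod 41 = 13
-1728 * (4 a)^3 = -1728 * (4*32)^3 mod 41 = 29
j = 29 * 13^(-1) mod 41 = 18

j = 18 (mod 41)


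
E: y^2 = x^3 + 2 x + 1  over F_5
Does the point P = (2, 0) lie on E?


Check whether y^2 = x^3 + 2 x + 1 (mod 5) for (x, y) = (2, 0).
LHS: y^2 = 0^2 mod 5 = 0
RHS: x^3 + 2 x + 1 = 2^3 + 2*2 + 1 mod 5 = 3
LHS != RHS

No, not on the curve


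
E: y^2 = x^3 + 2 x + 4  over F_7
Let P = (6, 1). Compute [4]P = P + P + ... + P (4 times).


k = 4 = 100_2 (binary, LSB first: 001)
Double-and-add from P = (6, 1):
  bit 0 = 0: acc unchanged = O
  bit 1 = 0: acc unchanged = O
  bit 2 = 1: acc = O + (2, 3) = (2, 3)

4P = (2, 3)


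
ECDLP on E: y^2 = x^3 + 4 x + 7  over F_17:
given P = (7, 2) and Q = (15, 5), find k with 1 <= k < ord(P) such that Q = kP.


Enumerate multiples of P until we hit Q = (15, 5):
  1P = (7, 2)
  2P = (16, 11)
  3P = (12, 10)
  4P = (6, 3)
  5P = (5, 13)
  6P = (14, 11)
  7P = (15, 12)
  8P = (4, 6)
  9P = (4, 11)
  10P = (15, 5)
Match found at i = 10.

k = 10


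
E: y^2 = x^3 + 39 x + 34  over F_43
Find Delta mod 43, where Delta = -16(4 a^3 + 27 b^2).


4 a^3 + 27 b^2 = 4*39^3 + 27*34^2 = 237276 + 31212 = 268488
Delta = -16 * (268488) = -4295808
Delta mod 43 = 21

Delta = 21 (mod 43)


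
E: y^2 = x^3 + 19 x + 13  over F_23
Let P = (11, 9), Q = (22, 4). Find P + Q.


P != Q, so use the chord formula.
s = (y2 - y1) / (x2 - x1) = (18) / (11) mod 23 = 10
x3 = s^2 - x1 - x2 mod 23 = 10^2 - 11 - 22 = 21
y3 = s (x1 - x3) - y1 mod 23 = 10 * (11 - 21) - 9 = 6

P + Q = (21, 6)


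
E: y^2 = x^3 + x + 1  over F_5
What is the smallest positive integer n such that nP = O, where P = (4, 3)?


Compute successive multiples of P until we hit O:
  1P = (4, 3)
  2P = (3, 1)
  3P = (2, 1)
  4P = (0, 1)
  5P = (0, 4)
  6P = (2, 4)
  7P = (3, 4)
  8P = (4, 2)
  ... (continuing to 9P)
  9P = O

ord(P) = 9


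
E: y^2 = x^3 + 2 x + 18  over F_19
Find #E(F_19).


For each x in F_19, count y with y^2 = x^3 + 2 x + 18 mod 19:
  x = 2: RHS = 11, y in [7, 12]  -> 2 point(s)
  x = 5: RHS = 1, y in [1, 18]  -> 2 point(s)
  x = 9: RHS = 5, y in [9, 10]  -> 2 point(s)
  x = 14: RHS = 16, y in [4, 15]  -> 2 point(s)
  x = 16: RHS = 4, y in [2, 17]  -> 2 point(s)
  x = 17: RHS = 6, y in [5, 14]  -> 2 point(s)
Affine points: 12. Add the point at infinity: total = 13.

#E(F_19) = 13


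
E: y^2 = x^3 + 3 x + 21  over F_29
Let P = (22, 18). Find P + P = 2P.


Doubling: s = (3 x1^2 + a) / (2 y1)
s = (3*22^2 + 3) / (2*18) mod 29 = 9
x3 = s^2 - 2 x1 mod 29 = 9^2 - 2*22 = 8
y3 = s (x1 - x3) - y1 mod 29 = 9 * (22 - 8) - 18 = 21

2P = (8, 21)


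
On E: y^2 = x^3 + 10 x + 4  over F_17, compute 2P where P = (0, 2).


Doubling: s = (3 x1^2 + a) / (2 y1)
s = (3*0^2 + 10) / (2*2) mod 17 = 11
x3 = s^2 - 2 x1 mod 17 = 11^2 - 2*0 = 2
y3 = s (x1 - x3) - y1 mod 17 = 11 * (0 - 2) - 2 = 10

2P = (2, 10)


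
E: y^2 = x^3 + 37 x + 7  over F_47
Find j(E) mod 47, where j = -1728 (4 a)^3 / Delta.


Delta = -16(4 a^3 + 27 b^2) mod 47 = 15
-1728 * (4 a)^3 = -1728 * (4*37)^3 mod 47 = 13
j = 13 * 15^(-1) mod 47 = 4

j = 4 (mod 47)


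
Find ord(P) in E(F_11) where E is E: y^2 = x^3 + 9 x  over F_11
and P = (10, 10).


Compute successive multiples of P until we hit O:
  1P = (10, 10)
  2P = (5, 4)
  3P = (8, 10)
  4P = (4, 1)
  5P = (2, 2)
  6P = (0, 0)
  7P = (2, 9)
  8P = (4, 10)
  ... (continuing to 12P)
  12P = O

ord(P) = 12


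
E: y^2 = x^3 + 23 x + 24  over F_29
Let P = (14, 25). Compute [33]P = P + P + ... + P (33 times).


k = 33 = 100001_2 (binary, LSB first: 100001)
Double-and-add from P = (14, 25):
  bit 0 = 1: acc = O + (14, 25) = (14, 25)
  bit 1 = 0: acc unchanged = (14, 25)
  bit 2 = 0: acc unchanged = (14, 25)
  bit 3 = 0: acc unchanged = (14, 25)
  bit 4 = 0: acc unchanged = (14, 25)
  bit 5 = 1: acc = (14, 25) + (6, 28) = (25, 19)

33P = (25, 19)


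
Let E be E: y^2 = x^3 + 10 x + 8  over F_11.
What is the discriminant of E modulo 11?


4 a^3 + 27 b^2 = 4*10^3 + 27*8^2 = 4000 + 1728 = 5728
Delta = -16 * (5728) = -91648
Delta mod 11 = 4

Delta = 4 (mod 11)


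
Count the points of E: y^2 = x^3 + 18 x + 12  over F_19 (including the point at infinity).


For each x in F_19, count y with y^2 = x^3 + 18 x + 12 mod 19:
  x = 3: RHS = 17, y in [6, 13]  -> 2 point(s)
  x = 7: RHS = 6, y in [5, 14]  -> 2 point(s)
  x = 13: RHS = 11, y in [7, 12]  -> 2 point(s)
  x = 14: RHS = 6, y in [5, 14]  -> 2 point(s)
  x = 15: RHS = 9, y in [3, 16]  -> 2 point(s)
  x = 16: RHS = 7, y in [8, 11]  -> 2 point(s)
  x = 17: RHS = 6, y in [5, 14]  -> 2 point(s)
Affine points: 14. Add the point at infinity: total = 15.

#E(F_19) = 15


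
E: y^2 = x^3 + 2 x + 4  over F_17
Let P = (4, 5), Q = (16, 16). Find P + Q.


P != Q, so use the chord formula.
s = (y2 - y1) / (x2 - x1) = (11) / (12) mod 17 = 8
x3 = s^2 - x1 - x2 mod 17 = 8^2 - 4 - 16 = 10
y3 = s (x1 - x3) - y1 mod 17 = 8 * (4 - 10) - 5 = 15

P + Q = (10, 15)


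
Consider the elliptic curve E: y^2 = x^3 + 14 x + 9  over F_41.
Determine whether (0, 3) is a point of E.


Check whether y^2 = x^3 + 14 x + 9 (mod 41) for (x, y) = (0, 3).
LHS: y^2 = 3^2 mod 41 = 9
RHS: x^3 + 14 x + 9 = 0^3 + 14*0 + 9 mod 41 = 9
LHS = RHS

Yes, on the curve


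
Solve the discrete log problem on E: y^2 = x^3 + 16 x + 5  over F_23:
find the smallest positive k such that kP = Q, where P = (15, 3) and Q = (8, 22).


Enumerate multiples of P until we hit Q = (8, 22):
  1P = (15, 3)
  2P = (9, 21)
  3P = (8, 22)
Match found at i = 3.

k = 3


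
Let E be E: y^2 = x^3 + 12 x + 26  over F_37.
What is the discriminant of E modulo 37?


4 a^3 + 27 b^2 = 4*12^3 + 27*26^2 = 6912 + 18252 = 25164
Delta = -16 * (25164) = -402624
Delta mod 37 = 10

Delta = 10 (mod 37)


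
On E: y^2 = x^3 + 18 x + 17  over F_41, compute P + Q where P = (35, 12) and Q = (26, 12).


P != Q, so use the chord formula.
s = (y2 - y1) / (x2 - x1) = (0) / (32) mod 41 = 0
x3 = s^2 - x1 - x2 mod 41 = 0^2 - 35 - 26 = 21
y3 = s (x1 - x3) - y1 mod 41 = 0 * (35 - 21) - 12 = 29

P + Q = (21, 29)


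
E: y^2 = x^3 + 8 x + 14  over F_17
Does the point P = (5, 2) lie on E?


Check whether y^2 = x^3 + 8 x + 14 (mod 17) for (x, y) = (5, 2).
LHS: y^2 = 2^2 mod 17 = 4
RHS: x^3 + 8 x + 14 = 5^3 + 8*5 + 14 mod 17 = 9
LHS != RHS

No, not on the curve


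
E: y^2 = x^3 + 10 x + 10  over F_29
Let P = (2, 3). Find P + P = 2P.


Doubling: s = (3 x1^2 + a) / (2 y1)
s = (3*2^2 + 10) / (2*3) mod 29 = 23
x3 = s^2 - 2 x1 mod 29 = 23^2 - 2*2 = 3
y3 = s (x1 - x3) - y1 mod 29 = 23 * (2 - 3) - 3 = 3

2P = (3, 3)


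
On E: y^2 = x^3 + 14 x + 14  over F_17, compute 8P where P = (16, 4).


k = 8 = 1000_2 (binary, LSB first: 0001)
Double-and-add from P = (16, 4):
  bit 0 = 0: acc unchanged = O
  bit 1 = 0: acc unchanged = O
  bit 2 = 0: acc unchanged = O
  bit 3 = 1: acc = O + (4, 10) = (4, 10)

8P = (4, 10)


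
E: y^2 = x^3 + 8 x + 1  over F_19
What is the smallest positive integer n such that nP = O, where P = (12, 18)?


Compute successive multiples of P until we hit O:
  1P = (12, 18)
  2P = (2, 5)
  3P = (16, 11)
  4P = (0, 18)
  5P = (7, 1)
  6P = (7, 18)
  7P = (0, 1)
  8P = (16, 8)
  ... (continuing to 11P)
  11P = O

ord(P) = 11


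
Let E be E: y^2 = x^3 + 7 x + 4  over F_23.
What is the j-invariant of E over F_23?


Delta = -16(4 a^3 + 27 b^2) mod 23 = 1
-1728 * (4 a)^3 = -1728 * (4*7)^3 mod 23 = 16
j = 16 * 1^(-1) mod 23 = 16

j = 16 (mod 23)


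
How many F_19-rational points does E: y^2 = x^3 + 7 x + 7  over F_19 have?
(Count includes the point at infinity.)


For each x in F_19, count y with y^2 = x^3 + 7 x + 7 mod 19:
  x = 0: RHS = 7, y in [8, 11]  -> 2 point(s)
  x = 3: RHS = 17, y in [6, 13]  -> 2 point(s)
  x = 4: RHS = 4, y in [2, 17]  -> 2 point(s)
  x = 7: RHS = 0, y in [0]  -> 1 point(s)
  x = 8: RHS = 5, y in [9, 10]  -> 2 point(s)
  x = 9: RHS = 1, y in [1, 18]  -> 2 point(s)
  x = 11: RHS = 9, y in [3, 16]  -> 2 point(s)
  x = 16: RHS = 16, y in [4, 15]  -> 2 point(s)
  x = 17: RHS = 4, y in [2, 17]  -> 2 point(s)
Affine points: 17. Add the point at infinity: total = 18.

#E(F_19) = 18


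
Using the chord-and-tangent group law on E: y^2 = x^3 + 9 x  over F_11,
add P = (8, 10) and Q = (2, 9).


P != Q, so use the chord formula.
s = (y2 - y1) / (x2 - x1) = (10) / (5) mod 11 = 2
x3 = s^2 - x1 - x2 mod 11 = 2^2 - 8 - 2 = 5
y3 = s (x1 - x3) - y1 mod 11 = 2 * (8 - 5) - 10 = 7

P + Q = (5, 7)


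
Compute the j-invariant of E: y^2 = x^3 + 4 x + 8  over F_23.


Delta = -16(4 a^3 + 27 b^2) mod 23 = 19
-1728 * (4 a)^3 = -1728 * (4*4)^3 mod 23 = 17
j = 17 * 19^(-1) mod 23 = 13

j = 13 (mod 23)


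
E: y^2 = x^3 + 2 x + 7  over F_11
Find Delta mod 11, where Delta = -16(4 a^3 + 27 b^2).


4 a^3 + 27 b^2 = 4*2^3 + 27*7^2 = 32 + 1323 = 1355
Delta = -16 * (1355) = -21680
Delta mod 11 = 1

Delta = 1 (mod 11)


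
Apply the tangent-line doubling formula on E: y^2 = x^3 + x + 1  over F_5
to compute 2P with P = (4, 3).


Doubling: s = (3 x1^2 + a) / (2 y1)
s = (3*4^2 + 1) / (2*3) mod 5 = 4
x3 = s^2 - 2 x1 mod 5 = 4^2 - 2*4 = 3
y3 = s (x1 - x3) - y1 mod 5 = 4 * (4 - 3) - 3 = 1

2P = (3, 1)


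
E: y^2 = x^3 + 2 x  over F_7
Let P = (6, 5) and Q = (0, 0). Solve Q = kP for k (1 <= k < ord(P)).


Enumerate multiples of P until we hit Q = (0, 0):
  1P = (6, 5)
  2P = (4, 3)
  3P = (5, 3)
  4P = (0, 0)
Match found at i = 4.

k = 4


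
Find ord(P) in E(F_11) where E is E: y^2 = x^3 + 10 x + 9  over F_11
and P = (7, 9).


Compute successive multiples of P until we hit O:
  1P = (7, 9)
  2P = (1, 3)
  3P = (4, 5)
  4P = (3, 0)
  5P = (4, 6)
  6P = (1, 8)
  7P = (7, 2)
  8P = O

ord(P) = 8


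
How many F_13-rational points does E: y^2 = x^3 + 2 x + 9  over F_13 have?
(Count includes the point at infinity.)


For each x in F_13, count y with y^2 = x^3 + 2 x + 9 mod 13:
  x = 0: RHS = 9, y in [3, 10]  -> 2 point(s)
  x = 1: RHS = 12, y in [5, 8]  -> 2 point(s)
  x = 3: RHS = 3, y in [4, 9]  -> 2 point(s)
  x = 4: RHS = 3, y in [4, 9]  -> 2 point(s)
  x = 5: RHS = 1, y in [1, 12]  -> 2 point(s)
  x = 6: RHS = 3, y in [4, 9]  -> 2 point(s)
  x = 8: RHS = 4, y in [2, 11]  -> 2 point(s)
  x = 11: RHS = 10, y in [6, 7]  -> 2 point(s)
Affine points: 16. Add the point at infinity: total = 17.

#E(F_13) = 17


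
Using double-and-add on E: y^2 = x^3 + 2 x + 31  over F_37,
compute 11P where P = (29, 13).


k = 11 = 1011_2 (binary, LSB first: 1101)
Double-and-add from P = (29, 13):
  bit 0 = 1: acc = O + (29, 13) = (29, 13)
  bit 1 = 1: acc = (29, 13) + (13, 21) = (23, 21)
  bit 2 = 0: acc unchanged = (23, 21)
  bit 3 = 1: acc = (23, 21) + (9, 36) = (12, 28)

11P = (12, 28)


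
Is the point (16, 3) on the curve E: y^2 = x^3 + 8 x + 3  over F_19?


Check whether y^2 = x^3 + 8 x + 3 (mod 19) for (x, y) = (16, 3).
LHS: y^2 = 3^2 mod 19 = 9
RHS: x^3 + 8 x + 3 = 16^3 + 8*16 + 3 mod 19 = 9
LHS = RHS

Yes, on the curve


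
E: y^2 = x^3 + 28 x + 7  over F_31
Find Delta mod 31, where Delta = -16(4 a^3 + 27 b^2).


4 a^3 + 27 b^2 = 4*28^3 + 27*7^2 = 87808 + 1323 = 89131
Delta = -16 * (89131) = -1426096
Delta mod 31 = 28

Delta = 28 (mod 31)


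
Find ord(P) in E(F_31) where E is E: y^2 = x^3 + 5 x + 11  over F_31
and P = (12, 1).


Compute successive multiples of P until we hit O:
  1P = (12, 1)
  2P = (17, 7)
  3P = (27, 12)
  4P = (11, 8)
  5P = (26, 4)
  6P = (28, 0)
  7P = (26, 27)
  8P = (11, 23)
  ... (continuing to 12P)
  12P = O

ord(P) = 12


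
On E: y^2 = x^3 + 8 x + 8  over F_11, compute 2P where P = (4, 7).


Doubling: s = (3 x1^2 + a) / (2 y1)
s = (3*4^2 + 8) / (2*7) mod 11 = 4
x3 = s^2 - 2 x1 mod 11 = 4^2 - 2*4 = 8
y3 = s (x1 - x3) - y1 mod 11 = 4 * (4 - 8) - 7 = 10

2P = (8, 10)


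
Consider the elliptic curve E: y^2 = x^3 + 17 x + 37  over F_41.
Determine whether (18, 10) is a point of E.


Check whether y^2 = x^3 + 17 x + 37 (mod 41) for (x, y) = (18, 10).
LHS: y^2 = 10^2 mod 41 = 18
RHS: x^3 + 17 x + 37 = 18^3 + 17*18 + 37 mod 41 = 25
LHS != RHS

No, not on the curve


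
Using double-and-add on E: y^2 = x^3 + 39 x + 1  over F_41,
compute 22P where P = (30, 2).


k = 22 = 10110_2 (binary, LSB first: 01101)
Double-and-add from P = (30, 2):
  bit 0 = 0: acc unchanged = O
  bit 1 = 1: acc = O + (26, 31) = (26, 31)
  bit 2 = 1: acc = (26, 31) + (38, 12) = (2, 13)
  bit 3 = 0: acc unchanged = (2, 13)
  bit 4 = 1: acc = (2, 13) + (11, 30) = (26, 10)

22P = (26, 10)


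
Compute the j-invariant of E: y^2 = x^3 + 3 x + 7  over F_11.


Delta = -16(4 a^3 + 27 b^2) mod 11 = 6
-1728 * (4 a)^3 = -1728 * (4*3)^3 mod 11 = 10
j = 10 * 6^(-1) mod 11 = 9

j = 9 (mod 11)


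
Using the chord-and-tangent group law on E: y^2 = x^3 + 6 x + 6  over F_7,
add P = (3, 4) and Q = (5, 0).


P != Q, so use the chord formula.
s = (y2 - y1) / (x2 - x1) = (3) / (2) mod 7 = 5
x3 = s^2 - x1 - x2 mod 7 = 5^2 - 3 - 5 = 3
y3 = s (x1 - x3) - y1 mod 7 = 5 * (3 - 3) - 4 = 3

P + Q = (3, 3)


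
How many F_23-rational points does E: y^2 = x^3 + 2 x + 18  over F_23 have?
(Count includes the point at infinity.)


For each x in F_23, count y with y^2 = x^3 + 2 x + 18 mod 23:
  x = 0: RHS = 18, y in [8, 15]  -> 2 point(s)
  x = 6: RHS = 16, y in [4, 19]  -> 2 point(s)
  x = 9: RHS = 6, y in [11, 12]  -> 2 point(s)
  x = 10: RHS = 3, y in [7, 16]  -> 2 point(s)
  x = 16: RHS = 6, y in [11, 12]  -> 2 point(s)
  x = 20: RHS = 8, y in [10, 13]  -> 2 point(s)
  x = 21: RHS = 6, y in [11, 12]  -> 2 point(s)
Affine points: 14. Add the point at infinity: total = 15.

#E(F_23) = 15


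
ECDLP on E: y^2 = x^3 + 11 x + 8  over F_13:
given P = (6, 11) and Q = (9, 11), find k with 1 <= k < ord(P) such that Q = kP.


Enumerate multiples of P until we hit Q = (9, 11):
  1P = (6, 11)
  2P = (11, 11)
  3P = (9, 2)
  4P = (7, 5)
  5P = (10, 0)
  6P = (7, 8)
  7P = (9, 11)
Match found at i = 7.

k = 7


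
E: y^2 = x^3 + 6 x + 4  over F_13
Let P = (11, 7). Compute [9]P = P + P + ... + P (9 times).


k = 9 = 1001_2 (binary, LSB first: 1001)
Double-and-add from P = (11, 7):
  bit 0 = 1: acc = O + (11, 7) = (11, 7)
  bit 1 = 0: acc unchanged = (11, 7)
  bit 2 = 0: acc unchanged = (11, 7)
  bit 3 = 1: acc = (11, 7) + (6, 3) = (6, 10)

9P = (6, 10)


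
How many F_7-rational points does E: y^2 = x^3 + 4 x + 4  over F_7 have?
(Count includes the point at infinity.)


For each x in F_7, count y with y^2 = x^3 + 4 x + 4 mod 7:
  x = 0: RHS = 4, y in [2, 5]  -> 2 point(s)
  x = 1: RHS = 2, y in [3, 4]  -> 2 point(s)
  x = 3: RHS = 1, y in [1, 6]  -> 2 point(s)
  x = 4: RHS = 0, y in [0]  -> 1 point(s)
  x = 5: RHS = 2, y in [3, 4]  -> 2 point(s)
Affine points: 9. Add the point at infinity: total = 10.

#E(F_7) = 10


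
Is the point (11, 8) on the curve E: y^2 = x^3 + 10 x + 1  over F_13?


Check whether y^2 = x^3 + 10 x + 1 (mod 13) for (x, y) = (11, 8).
LHS: y^2 = 8^2 mod 13 = 12
RHS: x^3 + 10 x + 1 = 11^3 + 10*11 + 1 mod 13 = 12
LHS = RHS

Yes, on the curve


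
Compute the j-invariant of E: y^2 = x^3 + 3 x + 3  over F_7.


Delta = -16(4 a^3 + 27 b^2) mod 7 = 5
-1728 * (4 a)^3 = -1728 * (4*3)^3 mod 7 = 6
j = 6 * 5^(-1) mod 7 = 4

j = 4 (mod 7)


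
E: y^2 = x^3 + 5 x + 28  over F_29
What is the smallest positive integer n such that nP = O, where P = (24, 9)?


Compute successive multiples of P until we hit O:
  1P = (24, 9)
  2P = (14, 0)
  3P = (24, 20)
  4P = O

ord(P) = 4


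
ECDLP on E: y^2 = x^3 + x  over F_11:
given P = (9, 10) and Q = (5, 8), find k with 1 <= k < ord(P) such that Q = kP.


Enumerate multiples of P until we hit Q = (5, 8):
  1P = (9, 10)
  2P = (5, 8)
Match found at i = 2.

k = 2


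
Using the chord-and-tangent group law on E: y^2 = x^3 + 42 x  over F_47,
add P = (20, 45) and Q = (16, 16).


P != Q, so use the chord formula.
s = (y2 - y1) / (x2 - x1) = (18) / (43) mod 47 = 19
x3 = s^2 - x1 - x2 mod 47 = 19^2 - 20 - 16 = 43
y3 = s (x1 - x3) - y1 mod 47 = 19 * (20 - 43) - 45 = 35

P + Q = (43, 35)


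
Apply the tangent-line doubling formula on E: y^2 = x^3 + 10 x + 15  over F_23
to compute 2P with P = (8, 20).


Doubling: s = (3 x1^2 + a) / (2 y1)
s = (3*8^2 + 10) / (2*20) mod 23 = 20
x3 = s^2 - 2 x1 mod 23 = 20^2 - 2*8 = 16
y3 = s (x1 - x3) - y1 mod 23 = 20 * (8 - 16) - 20 = 4

2P = (16, 4)


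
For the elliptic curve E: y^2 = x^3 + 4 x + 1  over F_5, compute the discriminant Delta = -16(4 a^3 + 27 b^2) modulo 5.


4 a^3 + 27 b^2 = 4*4^3 + 27*1^2 = 256 + 27 = 283
Delta = -16 * (283) = -4528
Delta mod 5 = 2

Delta = 2 (mod 5)


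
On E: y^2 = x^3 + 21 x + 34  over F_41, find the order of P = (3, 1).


Compute successive multiples of P until we hit O:
  1P = (3, 1)
  2P = (37, 3)
  3P = (22, 22)
  4P = (7, 14)
  5P = (39, 5)
  6P = (39, 36)
  7P = (7, 27)
  8P = (22, 19)
  ... (continuing to 11P)
  11P = O

ord(P) = 11


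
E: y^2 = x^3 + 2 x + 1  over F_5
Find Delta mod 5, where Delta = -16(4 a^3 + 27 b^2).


4 a^3 + 27 b^2 = 4*2^3 + 27*1^2 = 32 + 27 = 59
Delta = -16 * (59) = -944
Delta mod 5 = 1

Delta = 1 (mod 5)


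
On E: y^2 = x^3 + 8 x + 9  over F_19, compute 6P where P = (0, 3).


k = 6 = 110_2 (binary, LSB first: 011)
Double-and-add from P = (0, 3):
  bit 0 = 0: acc unchanged = O
  bit 1 = 1: acc = O + (6, 8) = (6, 8)
  bit 2 = 1: acc = (6, 8) + (18, 0) = (6, 11)

6P = (6, 11)


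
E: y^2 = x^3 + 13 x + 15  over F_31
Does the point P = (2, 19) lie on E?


Check whether y^2 = x^3 + 13 x + 15 (mod 31) for (x, y) = (2, 19).
LHS: y^2 = 19^2 mod 31 = 20
RHS: x^3 + 13 x + 15 = 2^3 + 13*2 + 15 mod 31 = 18
LHS != RHS

No, not on the curve


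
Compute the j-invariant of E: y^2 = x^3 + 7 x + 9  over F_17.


Delta = -16(4 a^3 + 27 b^2) mod 17 = 6
-1728 * (4 a)^3 = -1728 * (4*7)^3 mod 17 = 13
j = 13 * 6^(-1) mod 17 = 5

j = 5 (mod 17)


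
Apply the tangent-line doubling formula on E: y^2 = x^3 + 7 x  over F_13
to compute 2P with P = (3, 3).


Doubling: s = (3 x1^2 + a) / (2 y1)
s = (3*3^2 + 7) / (2*3) mod 13 = 10
x3 = s^2 - 2 x1 mod 13 = 10^2 - 2*3 = 3
y3 = s (x1 - x3) - y1 mod 13 = 10 * (3 - 3) - 3 = 10

2P = (3, 10)


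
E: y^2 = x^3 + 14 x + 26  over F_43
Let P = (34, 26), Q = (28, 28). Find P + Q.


P != Q, so use the chord formula.
s = (y2 - y1) / (x2 - x1) = (2) / (37) mod 43 = 14
x3 = s^2 - x1 - x2 mod 43 = 14^2 - 34 - 28 = 5
y3 = s (x1 - x3) - y1 mod 43 = 14 * (34 - 5) - 26 = 36

P + Q = (5, 36)
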